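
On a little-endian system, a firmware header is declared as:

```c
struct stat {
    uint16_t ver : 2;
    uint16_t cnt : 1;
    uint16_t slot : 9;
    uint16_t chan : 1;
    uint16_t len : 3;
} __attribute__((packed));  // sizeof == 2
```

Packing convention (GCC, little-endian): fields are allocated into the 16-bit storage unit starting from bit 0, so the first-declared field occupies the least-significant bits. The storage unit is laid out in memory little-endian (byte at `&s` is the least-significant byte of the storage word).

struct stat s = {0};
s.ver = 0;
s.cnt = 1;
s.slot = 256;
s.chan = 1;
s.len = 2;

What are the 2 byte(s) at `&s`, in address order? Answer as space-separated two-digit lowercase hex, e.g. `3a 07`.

[0+:2] ver=0 & 0x3 = 0x0; word=0x0000
[2+:1] cnt=1 & 0x1 = 0x1; word=0x0004
[3+:9] slot=256 & 0x1ff = 0x100; word=0x0804
[12+:1] chan=1 & 0x1 = 0x1; word=0x1804
[13+:3] len=2 & 0x7 = 0x2; word=0x5804
word = 0x5804 → little-endian bytes:
  [0]=0x04  [1]=0x58

04 58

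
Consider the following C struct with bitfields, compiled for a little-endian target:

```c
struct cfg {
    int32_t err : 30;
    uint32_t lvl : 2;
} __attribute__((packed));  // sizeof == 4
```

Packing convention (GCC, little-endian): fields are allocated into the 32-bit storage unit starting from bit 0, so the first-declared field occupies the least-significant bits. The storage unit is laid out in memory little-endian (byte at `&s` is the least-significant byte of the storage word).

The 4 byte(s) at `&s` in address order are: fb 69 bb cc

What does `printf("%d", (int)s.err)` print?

[0]=0xfb [1]=0x69 [2]=0xbb [3]=0xcc (little-endian) → word 0xccbb69fb
err [0+:30] = (word>>0) & 0x3fffffff = 213608955  ←
lvl [30+:2] = (word>>30) & 0x3 = 3
err signed 30b, MSB=0: value = 213608955

213608955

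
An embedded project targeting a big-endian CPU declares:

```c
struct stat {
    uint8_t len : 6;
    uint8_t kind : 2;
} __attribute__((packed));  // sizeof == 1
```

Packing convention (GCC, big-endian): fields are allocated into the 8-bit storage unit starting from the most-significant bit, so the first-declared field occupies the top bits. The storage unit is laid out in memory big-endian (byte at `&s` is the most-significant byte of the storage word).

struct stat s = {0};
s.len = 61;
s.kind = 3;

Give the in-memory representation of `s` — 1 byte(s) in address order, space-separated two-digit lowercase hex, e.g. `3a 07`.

len (6b) val=61 bits=0x3d at bit 2: 0xf4
kind (2b) val=3 bits=0x3 at bit 0: 0xf7
word = 0xf7 → big-endian bytes:
  [0]=0xf7

f7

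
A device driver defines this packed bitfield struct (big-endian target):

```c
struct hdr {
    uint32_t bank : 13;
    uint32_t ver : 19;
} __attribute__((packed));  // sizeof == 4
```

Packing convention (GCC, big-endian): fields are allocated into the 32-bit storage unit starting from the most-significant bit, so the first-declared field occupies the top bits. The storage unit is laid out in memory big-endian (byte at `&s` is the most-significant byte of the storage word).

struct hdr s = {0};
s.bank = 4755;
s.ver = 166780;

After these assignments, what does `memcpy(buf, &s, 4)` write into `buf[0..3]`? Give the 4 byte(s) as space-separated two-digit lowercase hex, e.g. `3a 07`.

94 9a 8b 7c

[19+:13] bank=4755 & 0x1fff = 0x1293; word=0x94980000
[0+:19] ver=166780 & 0x7ffff = 0x28b7c; word=0x949a8b7c
word = 0x949a8b7c → big-endian bytes:
  [0]=0x94  [1]=0x9a  [2]=0x8b  [3]=0x7c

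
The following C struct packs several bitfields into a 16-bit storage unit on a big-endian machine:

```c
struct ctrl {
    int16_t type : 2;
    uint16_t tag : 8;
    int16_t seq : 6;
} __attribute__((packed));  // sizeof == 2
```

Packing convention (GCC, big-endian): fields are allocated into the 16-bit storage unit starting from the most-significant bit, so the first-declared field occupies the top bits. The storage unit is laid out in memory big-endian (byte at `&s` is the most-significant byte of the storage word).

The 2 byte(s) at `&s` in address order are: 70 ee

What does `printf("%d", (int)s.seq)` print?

[0]=0x70 [1]=0xee (big-endian) → word 0x70ee
type:2 @ bit 14 → (0x70ee>>14)&0x3 = 0x1
tag:8 @ bit 6 → (0x70ee>>6)&0xff = 0xc3
seq:6 @ bit 0 → (0x70ee>>0)&0x3f = 0x2e  ←
seq signed 6b, MSB=1: 46 - 64 = -18

-18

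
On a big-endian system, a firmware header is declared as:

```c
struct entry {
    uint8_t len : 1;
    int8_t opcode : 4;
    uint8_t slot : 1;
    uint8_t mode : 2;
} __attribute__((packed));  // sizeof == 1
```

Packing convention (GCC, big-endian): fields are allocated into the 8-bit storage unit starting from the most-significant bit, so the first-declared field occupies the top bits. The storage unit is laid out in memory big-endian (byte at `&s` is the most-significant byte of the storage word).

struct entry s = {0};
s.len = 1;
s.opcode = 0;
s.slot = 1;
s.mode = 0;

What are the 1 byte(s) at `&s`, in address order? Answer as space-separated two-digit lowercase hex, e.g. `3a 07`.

len (1b) val=1 bits=0x1 at bit 7: 0x80
opcode (4b) val=0 bits=0x0 at bit 3: 0x80
slot (1b) val=1 bits=0x1 at bit 2: 0x84
mode (2b) val=0 bits=0x0 at bit 0: 0x84
word = 0x84 → big-endian bytes:
  [0]=0x84

84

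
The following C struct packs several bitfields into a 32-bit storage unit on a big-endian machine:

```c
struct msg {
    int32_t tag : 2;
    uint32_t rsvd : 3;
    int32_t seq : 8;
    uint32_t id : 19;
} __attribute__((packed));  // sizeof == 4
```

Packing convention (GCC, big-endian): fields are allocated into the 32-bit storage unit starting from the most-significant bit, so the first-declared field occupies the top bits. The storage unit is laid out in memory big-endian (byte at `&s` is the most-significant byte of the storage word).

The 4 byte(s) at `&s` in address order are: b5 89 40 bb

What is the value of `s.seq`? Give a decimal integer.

-79

[0]=0xb5 [1]=0x89 [2]=0x40 [3]=0xbb (big-endian) → word 0xb58940bb
tag [30+:2] = (word>>30) & 0x3 = 2
rsvd [27+:3] = (word>>27) & 0x7 = 6
seq [19+:8] = (word>>19) & 0xff = 177  ←
id [0+:19] = (word>>0) & 0x7ffff = 82107
seq signed 8b, MSB=1: 177 - 256 = -79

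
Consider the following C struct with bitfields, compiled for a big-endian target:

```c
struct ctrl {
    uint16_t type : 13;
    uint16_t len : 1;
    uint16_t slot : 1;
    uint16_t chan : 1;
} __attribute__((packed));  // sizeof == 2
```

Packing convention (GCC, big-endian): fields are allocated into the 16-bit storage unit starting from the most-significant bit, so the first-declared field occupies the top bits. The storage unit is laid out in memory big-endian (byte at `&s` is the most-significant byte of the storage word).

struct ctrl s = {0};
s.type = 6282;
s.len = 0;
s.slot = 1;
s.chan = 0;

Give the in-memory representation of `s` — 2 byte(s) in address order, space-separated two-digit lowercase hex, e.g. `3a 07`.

type (13b) val=6282 bits=0x188a at bit 3: 0xc450
len (1b) val=0 bits=0x0 at bit 2: 0xc450
slot (1b) val=1 bits=0x1 at bit 1: 0xc452
chan (1b) val=0 bits=0x0 at bit 0: 0xc452
word = 0xc452 → big-endian bytes:
  [0]=0xc4  [1]=0x52

c4 52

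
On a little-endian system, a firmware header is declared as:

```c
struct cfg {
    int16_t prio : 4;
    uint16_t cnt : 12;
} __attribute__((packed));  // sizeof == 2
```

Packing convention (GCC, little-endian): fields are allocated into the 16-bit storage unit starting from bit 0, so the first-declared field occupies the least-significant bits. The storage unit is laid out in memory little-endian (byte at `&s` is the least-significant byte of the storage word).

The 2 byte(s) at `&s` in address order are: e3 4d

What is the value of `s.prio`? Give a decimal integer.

[0]=0xe3 [1]=0x4d (little-endian) → word 0x4de3
prio:4 @ bit 0 → (0x4de3>>0)&0xf = 0x3  ←
cnt:12 @ bit 4 → (0x4de3>>4)&0xfff = 0x4de
prio signed 4b, MSB=0: value = 3

3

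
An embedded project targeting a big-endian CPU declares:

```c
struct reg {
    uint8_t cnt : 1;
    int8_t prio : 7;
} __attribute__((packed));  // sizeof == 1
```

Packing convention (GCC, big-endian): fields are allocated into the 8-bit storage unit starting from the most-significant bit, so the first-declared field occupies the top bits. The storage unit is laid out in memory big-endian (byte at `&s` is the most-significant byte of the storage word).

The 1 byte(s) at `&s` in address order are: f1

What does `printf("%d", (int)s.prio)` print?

[0]=0xf1 (big-endian) → word 0xf1
cnt:1 @ bit 7 → (0xf1>>7)&0x1 = 0x1
prio:7 @ bit 0 → (0xf1>>0)&0x7f = 0x71  ←
prio signed 7b, MSB=1: 113 - 128 = -15

-15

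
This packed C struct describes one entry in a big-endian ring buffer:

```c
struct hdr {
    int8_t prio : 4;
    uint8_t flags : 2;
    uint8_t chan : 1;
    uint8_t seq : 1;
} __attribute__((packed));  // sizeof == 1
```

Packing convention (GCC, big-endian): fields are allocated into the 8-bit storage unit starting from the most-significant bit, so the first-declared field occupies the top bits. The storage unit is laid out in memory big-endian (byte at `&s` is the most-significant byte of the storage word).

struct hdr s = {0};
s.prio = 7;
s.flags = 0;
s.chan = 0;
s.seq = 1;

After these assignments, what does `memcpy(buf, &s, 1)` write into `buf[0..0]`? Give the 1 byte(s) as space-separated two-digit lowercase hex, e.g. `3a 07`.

71

[4+:4] prio=7 & 0xf = 0x7; word=0x70
[2+:2] flags=0 & 0x3 = 0x0; word=0x70
[1+:1] chan=0 & 0x1 = 0x0; word=0x70
[0+:1] seq=1 & 0x1 = 0x1; word=0x71
word = 0x71 → big-endian bytes:
  [0]=0x71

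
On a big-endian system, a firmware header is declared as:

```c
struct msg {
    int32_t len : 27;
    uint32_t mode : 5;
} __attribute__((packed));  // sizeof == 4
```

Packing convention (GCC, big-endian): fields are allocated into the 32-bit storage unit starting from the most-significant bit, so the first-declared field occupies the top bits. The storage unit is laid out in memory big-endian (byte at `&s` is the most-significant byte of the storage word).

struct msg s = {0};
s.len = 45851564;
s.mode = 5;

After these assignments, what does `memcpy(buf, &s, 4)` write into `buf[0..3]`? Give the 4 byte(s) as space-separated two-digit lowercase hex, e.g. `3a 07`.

[5+:27] len=45851564 & 0x7ffffff = 0x2bba3ac; word=0x57747580
[0+:5] mode=5 & 0x1f = 0x5; word=0x57747585
word = 0x57747585 → big-endian bytes:
  [0]=0x57  [1]=0x74  [2]=0x75  [3]=0x85

57 74 75 85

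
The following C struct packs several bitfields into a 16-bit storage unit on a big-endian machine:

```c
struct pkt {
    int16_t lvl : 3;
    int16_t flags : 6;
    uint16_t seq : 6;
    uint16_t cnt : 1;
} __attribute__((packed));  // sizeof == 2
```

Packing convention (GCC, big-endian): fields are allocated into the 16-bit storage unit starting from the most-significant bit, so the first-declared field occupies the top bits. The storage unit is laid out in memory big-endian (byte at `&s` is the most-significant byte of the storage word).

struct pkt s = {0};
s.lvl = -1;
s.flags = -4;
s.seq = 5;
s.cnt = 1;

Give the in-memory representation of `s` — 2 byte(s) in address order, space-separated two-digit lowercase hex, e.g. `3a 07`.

lvl (3b) val=-1 bits=0x7 at bit 13: 0xe000
flags (6b) val=-4 bits=0x3c at bit 7: 0xfe00
seq (6b) val=5 bits=0x5 at bit 1: 0xfe0a
cnt (1b) val=1 bits=0x1 at bit 0: 0xfe0b
word = 0xfe0b → big-endian bytes:
  [0]=0xfe  [1]=0x0b

fe 0b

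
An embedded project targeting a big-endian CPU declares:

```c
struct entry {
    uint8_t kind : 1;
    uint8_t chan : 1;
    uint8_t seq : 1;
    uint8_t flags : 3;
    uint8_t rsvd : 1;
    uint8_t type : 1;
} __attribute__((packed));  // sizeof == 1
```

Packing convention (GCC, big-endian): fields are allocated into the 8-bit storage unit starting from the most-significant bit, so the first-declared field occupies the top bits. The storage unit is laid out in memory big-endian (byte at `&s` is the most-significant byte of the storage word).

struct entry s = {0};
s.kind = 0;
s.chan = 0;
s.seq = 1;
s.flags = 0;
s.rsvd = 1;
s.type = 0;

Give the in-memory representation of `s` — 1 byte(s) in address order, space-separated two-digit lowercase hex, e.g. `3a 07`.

[7+:1] kind=0 & 0x1 = 0x0; word=0x00
[6+:1] chan=0 & 0x1 = 0x0; word=0x00
[5+:1] seq=1 & 0x1 = 0x1; word=0x20
[2+:3] flags=0 & 0x7 = 0x0; word=0x20
[1+:1] rsvd=1 & 0x1 = 0x1; word=0x22
[0+:1] type=0 & 0x1 = 0x0; word=0x22
word = 0x22 → big-endian bytes:
  [0]=0x22

22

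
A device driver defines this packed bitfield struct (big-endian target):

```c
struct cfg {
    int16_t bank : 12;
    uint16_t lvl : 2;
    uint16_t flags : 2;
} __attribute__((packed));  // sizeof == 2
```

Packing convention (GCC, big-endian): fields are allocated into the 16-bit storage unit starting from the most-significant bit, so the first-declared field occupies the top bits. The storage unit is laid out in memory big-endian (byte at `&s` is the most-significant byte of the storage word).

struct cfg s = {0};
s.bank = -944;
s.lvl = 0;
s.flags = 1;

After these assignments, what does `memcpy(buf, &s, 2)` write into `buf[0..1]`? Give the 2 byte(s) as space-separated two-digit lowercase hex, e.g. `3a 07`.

c5 01

[4+:12] bank=-944 & 0xfff = 0xc50; word=0xc500
[2+:2] lvl=0 & 0x3 = 0x0; word=0xc500
[0+:2] flags=1 & 0x3 = 0x1; word=0xc501
word = 0xc501 → big-endian bytes:
  [0]=0xc5  [1]=0x01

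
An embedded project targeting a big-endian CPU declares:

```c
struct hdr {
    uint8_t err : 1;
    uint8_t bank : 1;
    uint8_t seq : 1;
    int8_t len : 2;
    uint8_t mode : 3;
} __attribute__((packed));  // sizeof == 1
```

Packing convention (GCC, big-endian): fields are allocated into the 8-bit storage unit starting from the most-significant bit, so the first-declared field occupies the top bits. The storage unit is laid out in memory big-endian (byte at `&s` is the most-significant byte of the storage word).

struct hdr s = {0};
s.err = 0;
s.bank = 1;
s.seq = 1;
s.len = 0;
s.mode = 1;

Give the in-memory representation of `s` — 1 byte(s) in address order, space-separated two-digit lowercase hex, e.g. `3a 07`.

61

err:1 = 0 → 0x0 << 7 → word 0x00
bank:1 = 1 → 0x1 << 6 → word 0x40
seq:1 = 1 → 0x1 << 5 → word 0x60
len:2 = 0 → 0x0 << 3 → word 0x60
mode:3 = 1 → 0x1 << 0 → word 0x61
word = 0x61 → big-endian bytes:
  [0]=0x61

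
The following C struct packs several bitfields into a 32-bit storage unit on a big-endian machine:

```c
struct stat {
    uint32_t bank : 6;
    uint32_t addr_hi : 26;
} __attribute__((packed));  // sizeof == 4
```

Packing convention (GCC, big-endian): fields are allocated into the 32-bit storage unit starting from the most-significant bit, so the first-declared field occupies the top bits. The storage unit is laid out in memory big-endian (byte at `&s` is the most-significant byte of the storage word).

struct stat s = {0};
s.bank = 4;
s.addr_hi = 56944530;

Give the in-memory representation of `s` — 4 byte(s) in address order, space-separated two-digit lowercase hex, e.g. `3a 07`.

13 64 e7 92

[26+:6] bank=4 & 0x3f = 0x4; word=0x10000000
[0+:26] addr_hi=56944530 & 0x3ffffff = 0x364e792; word=0x1364e792
word = 0x1364e792 → big-endian bytes:
  [0]=0x13  [1]=0x64  [2]=0xe7  [3]=0x92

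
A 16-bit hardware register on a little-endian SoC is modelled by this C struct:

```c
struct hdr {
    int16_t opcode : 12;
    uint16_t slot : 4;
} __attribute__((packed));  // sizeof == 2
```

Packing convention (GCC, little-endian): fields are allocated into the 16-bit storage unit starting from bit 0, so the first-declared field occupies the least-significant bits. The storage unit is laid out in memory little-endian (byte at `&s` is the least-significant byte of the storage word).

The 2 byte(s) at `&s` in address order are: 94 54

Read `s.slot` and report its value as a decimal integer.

[0]=0x94 [1]=0x54 (little-endian) → word 0x5494
opcode [0+:12] = (word>>0) & 0xfff = 1172
slot [12+:4] = (word>>12) & 0xf = 5  ←

5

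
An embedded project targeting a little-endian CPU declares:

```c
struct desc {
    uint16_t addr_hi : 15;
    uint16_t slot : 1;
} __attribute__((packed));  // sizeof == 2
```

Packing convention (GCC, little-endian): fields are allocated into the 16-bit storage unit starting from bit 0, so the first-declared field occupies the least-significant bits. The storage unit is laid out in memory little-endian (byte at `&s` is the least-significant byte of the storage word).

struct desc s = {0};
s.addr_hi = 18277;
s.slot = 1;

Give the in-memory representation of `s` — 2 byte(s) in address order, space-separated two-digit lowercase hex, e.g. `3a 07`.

65 c7

addr_hi:15 = 18277 → 0x4765 << 0 → word 0x4765
slot:1 = 1 → 0x1 << 15 → word 0xc765
word = 0xc765 → little-endian bytes:
  [0]=0x65  [1]=0xc7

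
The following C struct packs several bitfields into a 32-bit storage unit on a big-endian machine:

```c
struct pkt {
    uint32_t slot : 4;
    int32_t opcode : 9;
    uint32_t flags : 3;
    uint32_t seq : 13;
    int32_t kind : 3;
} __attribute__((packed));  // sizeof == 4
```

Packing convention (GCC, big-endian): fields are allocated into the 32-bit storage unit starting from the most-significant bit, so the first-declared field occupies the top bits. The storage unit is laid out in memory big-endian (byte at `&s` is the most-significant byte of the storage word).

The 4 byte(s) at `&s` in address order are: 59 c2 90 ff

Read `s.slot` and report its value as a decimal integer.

5

[0]=0x59 [1]=0xc2 [2]=0x90 [3]=0xff (big-endian) → word 0x59c290ff
slot:4 @ bit 28 → (0x59c290ff>>28)&0xf = 0x5  ←
opcode:9 @ bit 19 → (0x59c290ff>>19)&0x1ff = 0x138
flags:3 @ bit 16 → (0x59c290ff>>16)&0x7 = 0x2
seq:13 @ bit 3 → (0x59c290ff>>3)&0x1fff = 0x121f
kind:3 @ bit 0 → (0x59c290ff>>0)&0x7 = 0x7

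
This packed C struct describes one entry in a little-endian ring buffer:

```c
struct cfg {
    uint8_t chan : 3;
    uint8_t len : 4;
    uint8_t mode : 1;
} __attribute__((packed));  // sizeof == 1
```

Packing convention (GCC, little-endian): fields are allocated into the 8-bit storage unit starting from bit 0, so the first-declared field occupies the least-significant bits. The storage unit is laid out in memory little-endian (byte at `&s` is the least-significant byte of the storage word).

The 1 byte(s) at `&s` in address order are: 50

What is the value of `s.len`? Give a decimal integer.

10

[0]=0x50 (little-endian) → word 0x50
chan [0+:3] = (word>>0) & 0x7 = 0
len [3+:4] = (word>>3) & 0xf = 10  ←
mode [7+:1] = (word>>7) & 0x1 = 0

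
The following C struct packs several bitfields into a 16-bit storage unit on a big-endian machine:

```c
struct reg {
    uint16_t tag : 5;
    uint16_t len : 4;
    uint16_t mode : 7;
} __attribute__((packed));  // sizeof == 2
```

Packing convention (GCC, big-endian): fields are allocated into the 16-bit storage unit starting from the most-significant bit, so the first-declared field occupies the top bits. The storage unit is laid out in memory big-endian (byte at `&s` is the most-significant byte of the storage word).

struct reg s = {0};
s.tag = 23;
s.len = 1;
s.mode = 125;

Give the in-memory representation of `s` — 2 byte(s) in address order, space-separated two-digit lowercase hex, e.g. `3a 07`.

b8 fd

tag:5 = 23 → 0x17 << 11 → word 0xb800
len:4 = 1 → 0x1 << 7 → word 0xb880
mode:7 = 125 → 0x7d << 0 → word 0xb8fd
word = 0xb8fd → big-endian bytes:
  [0]=0xb8  [1]=0xfd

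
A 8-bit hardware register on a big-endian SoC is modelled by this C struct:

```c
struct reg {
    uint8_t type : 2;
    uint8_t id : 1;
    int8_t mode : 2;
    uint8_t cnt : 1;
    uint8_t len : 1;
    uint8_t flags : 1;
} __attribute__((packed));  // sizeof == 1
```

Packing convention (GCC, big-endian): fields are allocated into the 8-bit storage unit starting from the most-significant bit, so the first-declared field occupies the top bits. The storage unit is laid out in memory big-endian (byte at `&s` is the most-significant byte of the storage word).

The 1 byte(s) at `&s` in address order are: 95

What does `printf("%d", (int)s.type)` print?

[0]=0x95 (big-endian) → word 0x95
type [6+:2] = (word>>6) & 0x3 = 2  ←
id [5+:1] = (word>>5) & 0x1 = 0
mode [3+:2] = (word>>3) & 0x3 = 2
cnt [2+:1] = (word>>2) & 0x1 = 1
len [1+:1] = (word>>1) & 0x1 = 0
flags [0+:1] = (word>>0) & 0x1 = 1

2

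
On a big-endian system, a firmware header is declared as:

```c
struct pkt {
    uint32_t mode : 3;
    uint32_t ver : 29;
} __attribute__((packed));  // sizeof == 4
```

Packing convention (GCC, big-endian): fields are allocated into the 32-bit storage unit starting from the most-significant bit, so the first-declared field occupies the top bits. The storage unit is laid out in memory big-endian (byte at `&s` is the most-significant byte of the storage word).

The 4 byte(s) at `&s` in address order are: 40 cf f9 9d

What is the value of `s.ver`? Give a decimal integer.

13629853

[0]=0x40 [1]=0xcf [2]=0xf9 [3]=0x9d (big-endian) → word 0x40cff99d
mode [29+:3] = (word>>29) & 0x7 = 2
ver [0+:29] = (word>>0) & 0x1fffffff = 13629853  ←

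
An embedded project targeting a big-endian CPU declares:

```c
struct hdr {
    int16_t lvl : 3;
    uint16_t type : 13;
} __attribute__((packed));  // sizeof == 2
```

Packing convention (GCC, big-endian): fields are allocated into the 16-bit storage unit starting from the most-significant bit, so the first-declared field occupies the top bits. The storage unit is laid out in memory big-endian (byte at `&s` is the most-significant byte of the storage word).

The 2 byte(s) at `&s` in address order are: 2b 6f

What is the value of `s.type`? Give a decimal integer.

2927

[0]=0x2b [1]=0x6f (big-endian) → word 0x2b6f
lvl:3 @ bit 13 → (0x2b6f>>13)&0x7 = 0x1
type:13 @ bit 0 → (0x2b6f>>0)&0x1fff = 0xb6f  ←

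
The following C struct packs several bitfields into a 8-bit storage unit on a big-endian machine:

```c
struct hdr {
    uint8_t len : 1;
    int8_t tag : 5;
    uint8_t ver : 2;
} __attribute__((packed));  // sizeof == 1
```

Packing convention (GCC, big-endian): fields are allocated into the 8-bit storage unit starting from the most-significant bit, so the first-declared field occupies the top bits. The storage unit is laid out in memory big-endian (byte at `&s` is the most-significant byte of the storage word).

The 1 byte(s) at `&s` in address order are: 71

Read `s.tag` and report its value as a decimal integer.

-4

[0]=0x71 (big-endian) → word 0x71
len:1 @ bit 7 → (0x71>>7)&0x1 = 0x0
tag:5 @ bit 2 → (0x71>>2)&0x1f = 0x1c  ←
ver:2 @ bit 0 → (0x71>>0)&0x3 = 0x1
tag signed 5b, MSB=1: 28 - 32 = -4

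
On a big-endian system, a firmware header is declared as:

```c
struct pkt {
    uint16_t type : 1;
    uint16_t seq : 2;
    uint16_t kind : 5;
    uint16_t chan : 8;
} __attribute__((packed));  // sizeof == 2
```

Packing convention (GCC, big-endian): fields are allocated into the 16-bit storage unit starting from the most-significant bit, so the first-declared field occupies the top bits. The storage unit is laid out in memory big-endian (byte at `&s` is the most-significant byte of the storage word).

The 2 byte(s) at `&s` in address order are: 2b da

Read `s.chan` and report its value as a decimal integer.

[0]=0x2b [1]=0xda (big-endian) → word 0x2bda
type:1 @ bit 15 → (0x2bda>>15)&0x1 = 0x0
seq:2 @ bit 13 → (0x2bda>>13)&0x3 = 0x1
kind:5 @ bit 8 → (0x2bda>>8)&0x1f = 0xb
chan:8 @ bit 0 → (0x2bda>>0)&0xff = 0xda  ←

218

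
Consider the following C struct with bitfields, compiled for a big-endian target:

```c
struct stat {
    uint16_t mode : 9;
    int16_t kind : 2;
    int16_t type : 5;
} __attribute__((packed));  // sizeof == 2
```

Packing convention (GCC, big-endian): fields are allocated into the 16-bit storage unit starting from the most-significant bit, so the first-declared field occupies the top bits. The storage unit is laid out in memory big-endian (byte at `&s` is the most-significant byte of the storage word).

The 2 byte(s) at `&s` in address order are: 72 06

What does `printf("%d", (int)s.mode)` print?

228

[0]=0x72 [1]=0x06 (big-endian) → word 0x7206
mode [7+:9] = (word>>7) & 0x1ff = 228  ←
kind [5+:2] = (word>>5) & 0x3 = 0
type [0+:5] = (word>>0) & 0x1f = 6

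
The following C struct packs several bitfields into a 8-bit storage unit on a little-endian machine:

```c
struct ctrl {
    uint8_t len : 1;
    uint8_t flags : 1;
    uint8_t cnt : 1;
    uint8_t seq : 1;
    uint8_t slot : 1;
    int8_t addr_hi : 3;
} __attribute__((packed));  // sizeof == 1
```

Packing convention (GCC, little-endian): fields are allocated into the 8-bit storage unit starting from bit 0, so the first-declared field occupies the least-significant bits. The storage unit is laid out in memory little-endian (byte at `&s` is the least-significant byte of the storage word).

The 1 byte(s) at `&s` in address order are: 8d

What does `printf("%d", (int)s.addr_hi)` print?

-4

[0]=0x8d (little-endian) → word 0x8d
len [0+:1] = (word>>0) & 0x1 = 1
flags [1+:1] = (word>>1) & 0x1 = 0
cnt [2+:1] = (word>>2) & 0x1 = 1
seq [3+:1] = (word>>3) & 0x1 = 1
slot [4+:1] = (word>>4) & 0x1 = 0
addr_hi [5+:3] = (word>>5) & 0x7 = 4  ←
addr_hi signed 3b, MSB=1: 4 - 8 = -4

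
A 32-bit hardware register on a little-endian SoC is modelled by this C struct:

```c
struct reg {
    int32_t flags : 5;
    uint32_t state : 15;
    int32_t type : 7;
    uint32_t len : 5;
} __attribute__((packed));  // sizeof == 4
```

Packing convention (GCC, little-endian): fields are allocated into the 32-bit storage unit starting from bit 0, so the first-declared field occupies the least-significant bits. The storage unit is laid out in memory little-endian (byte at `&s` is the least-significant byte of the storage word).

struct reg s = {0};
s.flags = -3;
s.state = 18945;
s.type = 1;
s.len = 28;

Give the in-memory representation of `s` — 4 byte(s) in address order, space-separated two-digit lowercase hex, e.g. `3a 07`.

3d 40 19 e0

flags:5 = -3 → 0x1d << 0 → word 0x0000001d
state:15 = 18945 → 0x4a01 << 5 → word 0x0009403d
type:7 = 1 → 0x1 << 20 → word 0x0019403d
len:5 = 28 → 0x1c << 27 → word 0xe019403d
word = 0xe019403d → little-endian bytes:
  [0]=0x3d  [1]=0x40  [2]=0x19  [3]=0xe0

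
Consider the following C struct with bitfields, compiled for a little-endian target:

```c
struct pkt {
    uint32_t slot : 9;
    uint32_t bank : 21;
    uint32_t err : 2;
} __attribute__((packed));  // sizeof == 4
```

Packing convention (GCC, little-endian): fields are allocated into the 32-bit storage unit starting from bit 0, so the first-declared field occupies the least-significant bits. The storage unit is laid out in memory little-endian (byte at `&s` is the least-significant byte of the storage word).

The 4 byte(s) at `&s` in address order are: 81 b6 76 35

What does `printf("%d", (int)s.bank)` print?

1751899

[0]=0x81 [1]=0xb6 [2]=0x76 [3]=0x35 (little-endian) → word 0x3576b681
slot:9 @ bit 0 → (0x3576b681>>0)&0x1ff = 0x81
bank:21 @ bit 9 → (0x3576b681>>9)&0x1fffff = 0x1abb5b  ←
err:2 @ bit 30 → (0x3576b681>>30)&0x3 = 0x0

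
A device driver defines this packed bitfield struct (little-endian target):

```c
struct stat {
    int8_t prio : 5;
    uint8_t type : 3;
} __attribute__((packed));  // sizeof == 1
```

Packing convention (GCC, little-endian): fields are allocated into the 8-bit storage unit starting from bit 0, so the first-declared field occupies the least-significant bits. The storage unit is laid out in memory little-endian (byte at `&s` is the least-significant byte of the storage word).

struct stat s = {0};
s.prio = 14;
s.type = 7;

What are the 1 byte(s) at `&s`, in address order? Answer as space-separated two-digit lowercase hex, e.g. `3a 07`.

prio (5b) val=14 bits=0xe at bit 0: 0x0e
type (3b) val=7 bits=0x7 at bit 5: 0xee
word = 0xee → little-endian bytes:
  [0]=0xee

ee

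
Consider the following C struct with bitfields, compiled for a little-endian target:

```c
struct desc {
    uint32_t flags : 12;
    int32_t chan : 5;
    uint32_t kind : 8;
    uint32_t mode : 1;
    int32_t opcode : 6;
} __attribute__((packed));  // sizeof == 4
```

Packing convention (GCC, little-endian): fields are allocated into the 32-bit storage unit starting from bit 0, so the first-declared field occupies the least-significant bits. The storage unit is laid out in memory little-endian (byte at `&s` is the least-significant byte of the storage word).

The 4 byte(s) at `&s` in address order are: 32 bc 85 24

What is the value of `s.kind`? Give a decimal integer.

66

[0]=0x32 [1]=0xbc [2]=0x85 [3]=0x24 (little-endian) → word 0x2485bc32
flags [0+:12] = (word>>0) & 0xfff = 3122
chan [12+:5] = (word>>12) & 0x1f = 27
kind [17+:8] = (word>>17) & 0xff = 66  ←
mode [25+:1] = (word>>25) & 0x1 = 0
opcode [26+:6] = (word>>26) & 0x3f = 9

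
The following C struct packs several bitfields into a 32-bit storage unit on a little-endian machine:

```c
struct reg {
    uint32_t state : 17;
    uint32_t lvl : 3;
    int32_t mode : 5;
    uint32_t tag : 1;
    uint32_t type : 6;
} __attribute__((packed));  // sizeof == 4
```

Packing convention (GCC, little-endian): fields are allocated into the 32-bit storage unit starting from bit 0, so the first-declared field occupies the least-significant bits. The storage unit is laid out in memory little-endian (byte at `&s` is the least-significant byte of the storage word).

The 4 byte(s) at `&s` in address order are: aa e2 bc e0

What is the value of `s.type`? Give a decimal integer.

[0]=0xaa [1]=0xe2 [2]=0xbc [3]=0xe0 (little-endian) → word 0xe0bce2aa
state:17 @ bit 0 → (0xe0bce2aa>>0)&0x1ffff = 0xe2aa
lvl:3 @ bit 17 → (0xe0bce2aa>>17)&0x7 = 0x6
mode:5 @ bit 20 → (0xe0bce2aa>>20)&0x1f = 0xb
tag:1 @ bit 25 → (0xe0bce2aa>>25)&0x1 = 0x0
type:6 @ bit 26 → (0xe0bce2aa>>26)&0x3f = 0x38  ←

56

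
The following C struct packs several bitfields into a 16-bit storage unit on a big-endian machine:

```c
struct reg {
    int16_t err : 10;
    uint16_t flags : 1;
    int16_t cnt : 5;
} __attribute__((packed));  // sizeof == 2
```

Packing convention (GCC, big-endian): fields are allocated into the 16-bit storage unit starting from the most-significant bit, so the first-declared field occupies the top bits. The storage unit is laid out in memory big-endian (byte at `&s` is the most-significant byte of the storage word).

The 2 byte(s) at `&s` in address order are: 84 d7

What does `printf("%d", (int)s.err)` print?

-493

[0]=0x84 [1]=0xd7 (big-endian) → word 0x84d7
err:10 @ bit 6 → (0x84d7>>6)&0x3ff = 0x213  ←
flags:1 @ bit 5 → (0x84d7>>5)&0x1 = 0x0
cnt:5 @ bit 0 → (0x84d7>>0)&0x1f = 0x17
err signed 10b, MSB=1: 531 - 1024 = -493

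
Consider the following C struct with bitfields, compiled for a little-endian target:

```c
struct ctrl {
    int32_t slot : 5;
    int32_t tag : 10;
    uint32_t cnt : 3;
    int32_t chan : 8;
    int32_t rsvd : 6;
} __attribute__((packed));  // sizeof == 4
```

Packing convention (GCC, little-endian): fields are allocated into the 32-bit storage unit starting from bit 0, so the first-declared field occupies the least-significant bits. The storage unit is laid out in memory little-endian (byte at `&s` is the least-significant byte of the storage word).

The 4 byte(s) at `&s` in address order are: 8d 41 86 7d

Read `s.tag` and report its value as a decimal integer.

-500

[0]=0x8d [1]=0x41 [2]=0x86 [3]=0x7d (little-endian) → word 0x7d86418d
slot:5 @ bit 0 → (0x7d86418d>>0)&0x1f = 0xd
tag:10 @ bit 5 → (0x7d86418d>>5)&0x3ff = 0x20c  ←
cnt:3 @ bit 15 → (0x7d86418d>>15)&0x7 = 0x4
chan:8 @ bit 18 → (0x7d86418d>>18)&0xff = 0x61
rsvd:6 @ bit 26 → (0x7d86418d>>26)&0x3f = 0x1f
tag signed 10b, MSB=1: 524 - 1024 = -500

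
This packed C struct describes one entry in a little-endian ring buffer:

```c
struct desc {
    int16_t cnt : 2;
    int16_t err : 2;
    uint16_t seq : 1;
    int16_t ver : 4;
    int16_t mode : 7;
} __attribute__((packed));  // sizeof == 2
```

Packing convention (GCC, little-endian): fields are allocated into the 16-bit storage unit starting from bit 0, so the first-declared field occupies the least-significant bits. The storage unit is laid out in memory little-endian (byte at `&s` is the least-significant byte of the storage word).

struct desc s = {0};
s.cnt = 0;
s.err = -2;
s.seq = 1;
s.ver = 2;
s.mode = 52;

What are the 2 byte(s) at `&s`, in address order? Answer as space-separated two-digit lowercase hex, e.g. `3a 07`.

cnt:2 = 0 → 0x0 << 0 → word 0x0000
err:2 = -2 → 0x2 << 2 → word 0x0008
seq:1 = 1 → 0x1 << 4 → word 0x0018
ver:4 = 2 → 0x2 << 5 → word 0x0058
mode:7 = 52 → 0x34 << 9 → word 0x6858
word = 0x6858 → little-endian bytes:
  [0]=0x58  [1]=0x68

58 68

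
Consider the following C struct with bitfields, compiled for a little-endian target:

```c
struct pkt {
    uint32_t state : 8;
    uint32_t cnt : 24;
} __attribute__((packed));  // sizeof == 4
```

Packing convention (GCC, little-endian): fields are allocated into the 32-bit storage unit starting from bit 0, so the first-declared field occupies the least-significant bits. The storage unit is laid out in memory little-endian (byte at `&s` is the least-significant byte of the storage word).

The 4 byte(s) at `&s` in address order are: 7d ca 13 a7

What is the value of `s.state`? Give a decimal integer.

125

[0]=0x7d [1]=0xca [2]=0x13 [3]=0xa7 (little-endian) → word 0xa713ca7d
state:8 @ bit 0 → (0xa713ca7d>>0)&0xff = 0x7d  ←
cnt:24 @ bit 8 → (0xa713ca7d>>8)&0xffffff = 0xa713ca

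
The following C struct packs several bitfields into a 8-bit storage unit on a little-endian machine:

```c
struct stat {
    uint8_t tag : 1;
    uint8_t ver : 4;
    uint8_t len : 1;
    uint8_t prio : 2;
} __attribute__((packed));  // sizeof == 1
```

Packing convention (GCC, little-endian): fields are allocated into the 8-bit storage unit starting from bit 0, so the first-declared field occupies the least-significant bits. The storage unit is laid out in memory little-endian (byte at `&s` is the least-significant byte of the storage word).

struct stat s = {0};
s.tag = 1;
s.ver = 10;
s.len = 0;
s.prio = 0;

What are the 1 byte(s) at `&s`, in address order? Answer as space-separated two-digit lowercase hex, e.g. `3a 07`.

15

tag:1 = 1 → 0x1 << 0 → word 0x01
ver:4 = 10 → 0xa << 1 → word 0x15
len:1 = 0 → 0x0 << 5 → word 0x15
prio:2 = 0 → 0x0 << 6 → word 0x15
word = 0x15 → little-endian bytes:
  [0]=0x15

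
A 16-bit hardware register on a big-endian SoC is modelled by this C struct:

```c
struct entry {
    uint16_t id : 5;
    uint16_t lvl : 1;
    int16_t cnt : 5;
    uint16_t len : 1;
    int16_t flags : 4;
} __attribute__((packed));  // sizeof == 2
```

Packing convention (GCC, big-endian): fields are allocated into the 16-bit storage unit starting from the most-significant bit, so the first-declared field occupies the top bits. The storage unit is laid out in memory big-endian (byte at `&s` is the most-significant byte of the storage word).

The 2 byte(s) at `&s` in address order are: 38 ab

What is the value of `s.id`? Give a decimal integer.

[0]=0x38 [1]=0xab (big-endian) → word 0x38ab
id [11+:5] = (word>>11) & 0x1f = 7  ←
lvl [10+:1] = (word>>10) & 0x1 = 0
cnt [5+:5] = (word>>5) & 0x1f = 5
len [4+:1] = (word>>4) & 0x1 = 0
flags [0+:4] = (word>>0) & 0xf = 11

7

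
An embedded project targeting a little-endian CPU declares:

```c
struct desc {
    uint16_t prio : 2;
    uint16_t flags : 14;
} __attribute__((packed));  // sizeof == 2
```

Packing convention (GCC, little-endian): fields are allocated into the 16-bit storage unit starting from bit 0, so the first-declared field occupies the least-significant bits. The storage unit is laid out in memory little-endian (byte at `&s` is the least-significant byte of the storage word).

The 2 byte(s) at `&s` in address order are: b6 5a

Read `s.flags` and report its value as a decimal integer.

[0]=0xb6 [1]=0x5a (little-endian) → word 0x5ab6
prio:2 @ bit 0 → (0x5ab6>>0)&0x3 = 0x2
flags:14 @ bit 2 → (0x5ab6>>2)&0x3fff = 0x16ad  ←

5805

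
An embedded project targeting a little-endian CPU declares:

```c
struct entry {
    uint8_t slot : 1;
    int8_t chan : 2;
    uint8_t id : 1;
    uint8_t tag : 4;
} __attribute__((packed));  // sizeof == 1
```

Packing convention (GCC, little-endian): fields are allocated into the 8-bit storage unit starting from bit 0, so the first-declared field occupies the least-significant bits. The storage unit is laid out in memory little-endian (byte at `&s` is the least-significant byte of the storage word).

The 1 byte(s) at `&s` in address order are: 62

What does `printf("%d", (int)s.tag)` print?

6

[0]=0x62 (little-endian) → word 0x62
slot:1 @ bit 0 → (0x62>>0)&0x1 = 0x0
chan:2 @ bit 1 → (0x62>>1)&0x3 = 0x1
id:1 @ bit 3 → (0x62>>3)&0x1 = 0x0
tag:4 @ bit 4 → (0x62>>4)&0xf = 0x6  ←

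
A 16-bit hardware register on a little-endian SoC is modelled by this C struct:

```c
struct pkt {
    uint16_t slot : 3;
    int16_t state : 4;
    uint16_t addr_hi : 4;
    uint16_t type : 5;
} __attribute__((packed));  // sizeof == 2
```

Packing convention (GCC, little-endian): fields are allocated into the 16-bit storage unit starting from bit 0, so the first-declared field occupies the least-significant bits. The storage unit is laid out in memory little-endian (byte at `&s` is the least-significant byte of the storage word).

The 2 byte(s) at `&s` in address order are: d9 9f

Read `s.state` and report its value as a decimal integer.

-5

[0]=0xd9 [1]=0x9f (little-endian) → word 0x9fd9
slot:3 @ bit 0 → (0x9fd9>>0)&0x7 = 0x1
state:4 @ bit 3 → (0x9fd9>>3)&0xf = 0xb  ←
addr_hi:4 @ bit 7 → (0x9fd9>>7)&0xf = 0xf
type:5 @ bit 11 → (0x9fd9>>11)&0x1f = 0x13
state signed 4b, MSB=1: 11 - 16 = -5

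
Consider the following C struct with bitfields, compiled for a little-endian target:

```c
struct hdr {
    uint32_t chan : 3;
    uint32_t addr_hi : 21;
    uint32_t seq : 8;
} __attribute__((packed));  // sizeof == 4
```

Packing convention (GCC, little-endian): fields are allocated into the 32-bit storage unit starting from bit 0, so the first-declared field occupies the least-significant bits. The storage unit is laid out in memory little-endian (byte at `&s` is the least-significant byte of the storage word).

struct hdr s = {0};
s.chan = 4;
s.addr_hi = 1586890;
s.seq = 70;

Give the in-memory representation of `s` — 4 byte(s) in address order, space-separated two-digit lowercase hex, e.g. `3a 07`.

54 b6 c1 46

chan:3 = 4 → 0x4 << 0 → word 0x00000004
addr_hi:21 = 1586890 → 0x1836ca << 3 → word 0x00c1b654
seq:8 = 70 → 0x46 << 24 → word 0x46c1b654
word = 0x46c1b654 → little-endian bytes:
  [0]=0x54  [1]=0xb6  [2]=0xc1  [3]=0x46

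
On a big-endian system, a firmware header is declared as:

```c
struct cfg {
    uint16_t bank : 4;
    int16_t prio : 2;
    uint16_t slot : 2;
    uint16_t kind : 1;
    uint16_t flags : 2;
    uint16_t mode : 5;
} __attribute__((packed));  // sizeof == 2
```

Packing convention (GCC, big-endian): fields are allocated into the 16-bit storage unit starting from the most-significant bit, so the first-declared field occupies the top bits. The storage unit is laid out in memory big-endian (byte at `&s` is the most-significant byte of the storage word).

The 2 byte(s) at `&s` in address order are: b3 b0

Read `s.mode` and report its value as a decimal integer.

[0]=0xb3 [1]=0xb0 (big-endian) → word 0xb3b0
bank [12+:4] = (word>>12) & 0xf = 11
prio [10+:2] = (word>>10) & 0x3 = 0
slot [8+:2] = (word>>8) & 0x3 = 3
kind [7+:1] = (word>>7) & 0x1 = 1
flags [5+:2] = (word>>5) & 0x3 = 1
mode [0+:5] = (word>>0) & 0x1f = 16  ←

16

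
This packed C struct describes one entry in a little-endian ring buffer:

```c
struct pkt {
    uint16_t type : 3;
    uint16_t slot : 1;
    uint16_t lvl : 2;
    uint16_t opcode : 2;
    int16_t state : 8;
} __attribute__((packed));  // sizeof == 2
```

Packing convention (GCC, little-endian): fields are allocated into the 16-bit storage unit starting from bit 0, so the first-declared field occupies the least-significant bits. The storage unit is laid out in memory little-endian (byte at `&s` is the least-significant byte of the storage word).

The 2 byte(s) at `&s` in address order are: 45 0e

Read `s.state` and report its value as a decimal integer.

14

[0]=0x45 [1]=0x0e (little-endian) → word 0x0e45
type:3 @ bit 0 → (0x0e45>>0)&0x7 = 0x5
slot:1 @ bit 3 → (0x0e45>>3)&0x1 = 0x0
lvl:2 @ bit 4 → (0x0e45>>4)&0x3 = 0x0
opcode:2 @ bit 6 → (0x0e45>>6)&0x3 = 0x1
state:8 @ bit 8 → (0x0e45>>8)&0xff = 0xe  ←
state signed 8b, MSB=0: value = 14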